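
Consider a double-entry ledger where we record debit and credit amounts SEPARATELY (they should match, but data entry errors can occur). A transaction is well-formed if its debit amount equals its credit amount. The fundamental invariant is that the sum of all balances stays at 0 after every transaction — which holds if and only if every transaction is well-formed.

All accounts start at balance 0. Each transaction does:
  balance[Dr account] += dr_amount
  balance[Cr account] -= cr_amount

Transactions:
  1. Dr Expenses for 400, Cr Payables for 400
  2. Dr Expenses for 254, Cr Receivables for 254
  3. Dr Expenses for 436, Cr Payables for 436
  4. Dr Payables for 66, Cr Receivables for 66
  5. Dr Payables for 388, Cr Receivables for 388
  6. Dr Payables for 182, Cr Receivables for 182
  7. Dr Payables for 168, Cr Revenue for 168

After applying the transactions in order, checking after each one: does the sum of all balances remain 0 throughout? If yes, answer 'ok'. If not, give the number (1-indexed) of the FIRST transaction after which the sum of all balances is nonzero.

Answer: ok

Derivation:
After txn 1: dr=400 cr=400 sum_balances=0
After txn 2: dr=254 cr=254 sum_balances=0
After txn 3: dr=436 cr=436 sum_balances=0
After txn 4: dr=66 cr=66 sum_balances=0
After txn 5: dr=388 cr=388 sum_balances=0
After txn 6: dr=182 cr=182 sum_balances=0
After txn 7: dr=168 cr=168 sum_balances=0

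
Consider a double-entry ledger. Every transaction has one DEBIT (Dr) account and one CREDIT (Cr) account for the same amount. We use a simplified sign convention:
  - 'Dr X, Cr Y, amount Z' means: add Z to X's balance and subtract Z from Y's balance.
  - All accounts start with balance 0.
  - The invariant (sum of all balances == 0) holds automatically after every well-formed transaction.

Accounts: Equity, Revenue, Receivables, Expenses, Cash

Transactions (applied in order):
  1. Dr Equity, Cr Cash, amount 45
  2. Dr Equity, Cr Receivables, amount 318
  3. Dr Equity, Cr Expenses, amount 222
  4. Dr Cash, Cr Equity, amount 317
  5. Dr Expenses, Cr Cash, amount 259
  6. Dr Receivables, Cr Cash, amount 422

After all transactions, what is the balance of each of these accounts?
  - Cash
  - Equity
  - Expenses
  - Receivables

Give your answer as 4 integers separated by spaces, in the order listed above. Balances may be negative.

After txn 1 (Dr Equity, Cr Cash, amount 45): Cash=-45 Equity=45
After txn 2 (Dr Equity, Cr Receivables, amount 318): Cash=-45 Equity=363 Receivables=-318
After txn 3 (Dr Equity, Cr Expenses, amount 222): Cash=-45 Equity=585 Expenses=-222 Receivables=-318
After txn 4 (Dr Cash, Cr Equity, amount 317): Cash=272 Equity=268 Expenses=-222 Receivables=-318
After txn 5 (Dr Expenses, Cr Cash, amount 259): Cash=13 Equity=268 Expenses=37 Receivables=-318
After txn 6 (Dr Receivables, Cr Cash, amount 422): Cash=-409 Equity=268 Expenses=37 Receivables=104

Answer: -409 268 37 104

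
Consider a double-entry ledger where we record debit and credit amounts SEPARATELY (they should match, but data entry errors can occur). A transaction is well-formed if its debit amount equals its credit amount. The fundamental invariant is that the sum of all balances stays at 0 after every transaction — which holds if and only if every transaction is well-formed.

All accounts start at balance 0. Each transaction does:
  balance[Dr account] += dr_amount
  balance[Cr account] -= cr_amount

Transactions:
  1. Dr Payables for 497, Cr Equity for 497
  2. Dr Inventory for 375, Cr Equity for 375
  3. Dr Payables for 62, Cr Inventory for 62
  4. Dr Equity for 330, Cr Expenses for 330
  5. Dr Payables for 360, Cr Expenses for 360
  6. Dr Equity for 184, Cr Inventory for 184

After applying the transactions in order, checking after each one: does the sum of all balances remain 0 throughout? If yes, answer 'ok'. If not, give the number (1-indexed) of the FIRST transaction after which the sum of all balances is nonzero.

Answer: ok

Derivation:
After txn 1: dr=497 cr=497 sum_balances=0
After txn 2: dr=375 cr=375 sum_balances=0
After txn 3: dr=62 cr=62 sum_balances=0
After txn 4: dr=330 cr=330 sum_balances=0
After txn 5: dr=360 cr=360 sum_balances=0
After txn 6: dr=184 cr=184 sum_balances=0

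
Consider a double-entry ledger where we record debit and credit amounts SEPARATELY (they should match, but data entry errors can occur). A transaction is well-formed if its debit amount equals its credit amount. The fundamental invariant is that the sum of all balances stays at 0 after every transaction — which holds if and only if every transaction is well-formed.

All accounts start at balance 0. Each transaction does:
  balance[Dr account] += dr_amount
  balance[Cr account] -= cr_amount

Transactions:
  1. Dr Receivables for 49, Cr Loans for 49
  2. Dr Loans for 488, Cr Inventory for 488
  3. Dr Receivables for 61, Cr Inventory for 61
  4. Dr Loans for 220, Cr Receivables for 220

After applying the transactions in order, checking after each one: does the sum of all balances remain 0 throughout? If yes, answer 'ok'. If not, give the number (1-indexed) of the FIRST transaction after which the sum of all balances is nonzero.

After txn 1: dr=49 cr=49 sum_balances=0
After txn 2: dr=488 cr=488 sum_balances=0
After txn 3: dr=61 cr=61 sum_balances=0
After txn 4: dr=220 cr=220 sum_balances=0

Answer: ok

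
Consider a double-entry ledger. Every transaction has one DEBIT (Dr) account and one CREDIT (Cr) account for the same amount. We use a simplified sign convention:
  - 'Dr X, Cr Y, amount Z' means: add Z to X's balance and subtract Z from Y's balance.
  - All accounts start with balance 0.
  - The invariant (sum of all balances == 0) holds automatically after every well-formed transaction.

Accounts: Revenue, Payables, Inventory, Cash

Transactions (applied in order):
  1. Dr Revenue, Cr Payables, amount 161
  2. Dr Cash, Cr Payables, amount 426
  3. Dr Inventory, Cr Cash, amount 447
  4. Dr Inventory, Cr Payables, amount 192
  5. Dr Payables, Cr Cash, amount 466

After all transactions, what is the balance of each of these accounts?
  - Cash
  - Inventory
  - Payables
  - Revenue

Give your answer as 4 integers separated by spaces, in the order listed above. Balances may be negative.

Answer: -487 639 -313 161

Derivation:
After txn 1 (Dr Revenue, Cr Payables, amount 161): Payables=-161 Revenue=161
After txn 2 (Dr Cash, Cr Payables, amount 426): Cash=426 Payables=-587 Revenue=161
After txn 3 (Dr Inventory, Cr Cash, amount 447): Cash=-21 Inventory=447 Payables=-587 Revenue=161
After txn 4 (Dr Inventory, Cr Payables, amount 192): Cash=-21 Inventory=639 Payables=-779 Revenue=161
After txn 5 (Dr Payables, Cr Cash, amount 466): Cash=-487 Inventory=639 Payables=-313 Revenue=161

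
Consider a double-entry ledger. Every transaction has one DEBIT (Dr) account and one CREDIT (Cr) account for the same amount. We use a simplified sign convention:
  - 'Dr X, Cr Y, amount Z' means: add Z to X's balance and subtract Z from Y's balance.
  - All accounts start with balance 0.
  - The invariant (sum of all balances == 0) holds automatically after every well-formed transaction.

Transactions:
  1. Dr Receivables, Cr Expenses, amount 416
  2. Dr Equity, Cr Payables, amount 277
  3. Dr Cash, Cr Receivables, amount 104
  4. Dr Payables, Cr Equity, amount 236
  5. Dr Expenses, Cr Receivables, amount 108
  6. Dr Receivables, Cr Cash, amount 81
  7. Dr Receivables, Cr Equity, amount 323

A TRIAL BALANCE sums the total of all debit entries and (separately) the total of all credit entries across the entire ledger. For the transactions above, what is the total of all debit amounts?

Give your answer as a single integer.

Answer: 1545

Derivation:
Txn 1: debit+=416
Txn 2: debit+=277
Txn 3: debit+=104
Txn 4: debit+=236
Txn 5: debit+=108
Txn 6: debit+=81
Txn 7: debit+=323
Total debits = 1545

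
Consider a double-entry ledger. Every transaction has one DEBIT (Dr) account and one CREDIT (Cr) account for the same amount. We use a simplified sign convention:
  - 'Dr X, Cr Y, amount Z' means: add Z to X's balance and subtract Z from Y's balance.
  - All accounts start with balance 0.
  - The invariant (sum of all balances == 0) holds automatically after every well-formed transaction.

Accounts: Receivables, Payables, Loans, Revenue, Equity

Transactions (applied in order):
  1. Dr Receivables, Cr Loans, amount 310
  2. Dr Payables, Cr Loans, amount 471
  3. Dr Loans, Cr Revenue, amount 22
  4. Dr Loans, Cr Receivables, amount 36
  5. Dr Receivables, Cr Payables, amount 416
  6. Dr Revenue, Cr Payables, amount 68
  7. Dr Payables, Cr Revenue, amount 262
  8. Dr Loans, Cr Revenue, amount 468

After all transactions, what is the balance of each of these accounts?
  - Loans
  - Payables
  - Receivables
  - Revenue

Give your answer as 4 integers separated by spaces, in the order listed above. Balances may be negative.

After txn 1 (Dr Receivables, Cr Loans, amount 310): Loans=-310 Receivables=310
After txn 2 (Dr Payables, Cr Loans, amount 471): Loans=-781 Payables=471 Receivables=310
After txn 3 (Dr Loans, Cr Revenue, amount 22): Loans=-759 Payables=471 Receivables=310 Revenue=-22
After txn 4 (Dr Loans, Cr Receivables, amount 36): Loans=-723 Payables=471 Receivables=274 Revenue=-22
After txn 5 (Dr Receivables, Cr Payables, amount 416): Loans=-723 Payables=55 Receivables=690 Revenue=-22
After txn 6 (Dr Revenue, Cr Payables, amount 68): Loans=-723 Payables=-13 Receivables=690 Revenue=46
After txn 7 (Dr Payables, Cr Revenue, amount 262): Loans=-723 Payables=249 Receivables=690 Revenue=-216
After txn 8 (Dr Loans, Cr Revenue, amount 468): Loans=-255 Payables=249 Receivables=690 Revenue=-684

Answer: -255 249 690 -684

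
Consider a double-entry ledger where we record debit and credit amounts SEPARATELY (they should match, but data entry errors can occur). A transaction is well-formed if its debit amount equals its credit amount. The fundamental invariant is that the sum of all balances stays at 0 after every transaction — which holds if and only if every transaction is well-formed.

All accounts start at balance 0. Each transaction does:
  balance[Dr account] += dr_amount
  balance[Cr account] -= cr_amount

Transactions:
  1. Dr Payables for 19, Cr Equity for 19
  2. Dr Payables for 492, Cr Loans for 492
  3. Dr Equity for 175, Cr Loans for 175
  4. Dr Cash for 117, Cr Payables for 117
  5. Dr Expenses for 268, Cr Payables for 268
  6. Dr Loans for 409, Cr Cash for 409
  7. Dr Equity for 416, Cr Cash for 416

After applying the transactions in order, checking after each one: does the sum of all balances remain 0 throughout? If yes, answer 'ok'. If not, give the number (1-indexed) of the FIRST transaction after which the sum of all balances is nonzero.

After txn 1: dr=19 cr=19 sum_balances=0
After txn 2: dr=492 cr=492 sum_balances=0
After txn 3: dr=175 cr=175 sum_balances=0
After txn 4: dr=117 cr=117 sum_balances=0
After txn 5: dr=268 cr=268 sum_balances=0
After txn 6: dr=409 cr=409 sum_balances=0
After txn 7: dr=416 cr=416 sum_balances=0

Answer: ok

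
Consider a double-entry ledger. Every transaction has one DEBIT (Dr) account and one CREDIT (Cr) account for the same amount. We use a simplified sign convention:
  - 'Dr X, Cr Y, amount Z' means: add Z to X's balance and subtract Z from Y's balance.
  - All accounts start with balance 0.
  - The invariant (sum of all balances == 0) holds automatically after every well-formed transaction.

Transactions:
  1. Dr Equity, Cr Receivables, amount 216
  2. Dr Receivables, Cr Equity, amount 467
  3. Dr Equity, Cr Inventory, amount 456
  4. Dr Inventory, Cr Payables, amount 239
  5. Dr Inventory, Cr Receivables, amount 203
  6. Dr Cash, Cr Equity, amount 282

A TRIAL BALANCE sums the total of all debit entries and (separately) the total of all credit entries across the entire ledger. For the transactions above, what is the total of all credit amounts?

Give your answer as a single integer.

Answer: 1863

Derivation:
Txn 1: credit+=216
Txn 2: credit+=467
Txn 3: credit+=456
Txn 4: credit+=239
Txn 5: credit+=203
Txn 6: credit+=282
Total credits = 1863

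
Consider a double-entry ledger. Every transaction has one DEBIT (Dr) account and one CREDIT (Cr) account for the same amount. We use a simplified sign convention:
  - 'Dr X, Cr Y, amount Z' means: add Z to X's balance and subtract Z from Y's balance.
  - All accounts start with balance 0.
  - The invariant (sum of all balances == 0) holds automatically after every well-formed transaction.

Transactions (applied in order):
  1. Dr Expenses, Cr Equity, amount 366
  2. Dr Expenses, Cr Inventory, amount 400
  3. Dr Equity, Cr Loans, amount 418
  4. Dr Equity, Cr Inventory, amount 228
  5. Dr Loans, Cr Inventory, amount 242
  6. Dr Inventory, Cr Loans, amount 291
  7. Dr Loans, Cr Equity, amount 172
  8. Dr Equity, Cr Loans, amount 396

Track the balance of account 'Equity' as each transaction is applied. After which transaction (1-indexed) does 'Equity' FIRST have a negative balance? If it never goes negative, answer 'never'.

After txn 1: Equity=-366

Answer: 1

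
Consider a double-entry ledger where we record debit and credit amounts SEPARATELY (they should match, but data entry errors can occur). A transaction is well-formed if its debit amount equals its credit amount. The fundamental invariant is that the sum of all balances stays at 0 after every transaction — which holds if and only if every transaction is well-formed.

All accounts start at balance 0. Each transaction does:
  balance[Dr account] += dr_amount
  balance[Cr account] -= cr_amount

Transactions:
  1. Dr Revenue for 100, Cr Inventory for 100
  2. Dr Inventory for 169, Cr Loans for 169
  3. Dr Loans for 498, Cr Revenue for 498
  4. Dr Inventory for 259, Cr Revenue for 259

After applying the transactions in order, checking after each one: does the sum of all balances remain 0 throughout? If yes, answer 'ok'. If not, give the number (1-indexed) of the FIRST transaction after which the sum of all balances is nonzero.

After txn 1: dr=100 cr=100 sum_balances=0
After txn 2: dr=169 cr=169 sum_balances=0
After txn 3: dr=498 cr=498 sum_balances=0
After txn 4: dr=259 cr=259 sum_balances=0

Answer: ok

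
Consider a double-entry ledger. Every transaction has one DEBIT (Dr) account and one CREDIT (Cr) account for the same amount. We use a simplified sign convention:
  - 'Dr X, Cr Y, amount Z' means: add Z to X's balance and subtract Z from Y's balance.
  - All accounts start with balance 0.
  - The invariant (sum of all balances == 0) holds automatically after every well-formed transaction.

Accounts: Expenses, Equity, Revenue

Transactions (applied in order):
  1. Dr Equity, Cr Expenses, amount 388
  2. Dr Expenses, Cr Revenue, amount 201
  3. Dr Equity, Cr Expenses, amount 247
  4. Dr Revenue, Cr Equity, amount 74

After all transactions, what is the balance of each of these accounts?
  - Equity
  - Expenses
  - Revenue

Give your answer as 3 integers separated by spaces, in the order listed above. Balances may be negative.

After txn 1 (Dr Equity, Cr Expenses, amount 388): Equity=388 Expenses=-388
After txn 2 (Dr Expenses, Cr Revenue, amount 201): Equity=388 Expenses=-187 Revenue=-201
After txn 3 (Dr Equity, Cr Expenses, amount 247): Equity=635 Expenses=-434 Revenue=-201
After txn 4 (Dr Revenue, Cr Equity, amount 74): Equity=561 Expenses=-434 Revenue=-127

Answer: 561 -434 -127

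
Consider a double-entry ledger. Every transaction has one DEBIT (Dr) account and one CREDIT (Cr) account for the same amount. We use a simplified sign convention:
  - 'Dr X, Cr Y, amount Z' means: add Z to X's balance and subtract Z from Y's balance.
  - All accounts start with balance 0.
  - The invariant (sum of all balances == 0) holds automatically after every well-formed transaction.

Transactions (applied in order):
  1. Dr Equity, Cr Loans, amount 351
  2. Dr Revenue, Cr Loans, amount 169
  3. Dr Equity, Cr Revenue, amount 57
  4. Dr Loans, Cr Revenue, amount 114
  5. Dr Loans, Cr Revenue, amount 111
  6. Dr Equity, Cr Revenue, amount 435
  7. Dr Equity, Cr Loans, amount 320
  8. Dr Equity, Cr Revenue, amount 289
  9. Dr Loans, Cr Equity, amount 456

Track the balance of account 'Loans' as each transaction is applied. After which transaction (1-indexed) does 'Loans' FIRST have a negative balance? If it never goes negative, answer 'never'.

After txn 1: Loans=-351

Answer: 1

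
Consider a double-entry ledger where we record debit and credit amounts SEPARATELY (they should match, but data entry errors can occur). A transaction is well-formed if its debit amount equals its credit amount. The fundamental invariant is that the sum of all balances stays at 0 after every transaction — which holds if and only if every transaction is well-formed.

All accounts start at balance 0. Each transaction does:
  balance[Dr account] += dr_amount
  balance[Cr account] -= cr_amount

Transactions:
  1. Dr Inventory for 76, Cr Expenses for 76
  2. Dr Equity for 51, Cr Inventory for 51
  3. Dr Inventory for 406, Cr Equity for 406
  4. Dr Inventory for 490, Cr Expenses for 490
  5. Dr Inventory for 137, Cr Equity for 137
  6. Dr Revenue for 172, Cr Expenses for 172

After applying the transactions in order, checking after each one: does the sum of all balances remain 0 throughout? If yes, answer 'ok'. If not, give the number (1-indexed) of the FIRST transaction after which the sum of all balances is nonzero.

After txn 1: dr=76 cr=76 sum_balances=0
After txn 2: dr=51 cr=51 sum_balances=0
After txn 3: dr=406 cr=406 sum_balances=0
After txn 4: dr=490 cr=490 sum_balances=0
After txn 5: dr=137 cr=137 sum_balances=0
After txn 6: dr=172 cr=172 sum_balances=0

Answer: ok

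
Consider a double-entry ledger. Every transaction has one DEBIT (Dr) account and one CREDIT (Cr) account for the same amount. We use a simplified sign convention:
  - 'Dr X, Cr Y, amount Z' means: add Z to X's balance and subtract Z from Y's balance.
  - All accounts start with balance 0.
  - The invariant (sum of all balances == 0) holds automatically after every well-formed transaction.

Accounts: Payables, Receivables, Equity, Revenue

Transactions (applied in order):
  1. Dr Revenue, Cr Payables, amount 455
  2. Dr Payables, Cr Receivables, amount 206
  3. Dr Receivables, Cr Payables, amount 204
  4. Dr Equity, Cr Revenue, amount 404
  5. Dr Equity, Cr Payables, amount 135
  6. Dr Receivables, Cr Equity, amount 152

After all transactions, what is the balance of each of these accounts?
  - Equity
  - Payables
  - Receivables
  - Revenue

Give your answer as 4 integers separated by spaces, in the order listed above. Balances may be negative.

Answer: 387 -588 150 51

Derivation:
After txn 1 (Dr Revenue, Cr Payables, amount 455): Payables=-455 Revenue=455
After txn 2 (Dr Payables, Cr Receivables, amount 206): Payables=-249 Receivables=-206 Revenue=455
After txn 3 (Dr Receivables, Cr Payables, amount 204): Payables=-453 Receivables=-2 Revenue=455
After txn 4 (Dr Equity, Cr Revenue, amount 404): Equity=404 Payables=-453 Receivables=-2 Revenue=51
After txn 5 (Dr Equity, Cr Payables, amount 135): Equity=539 Payables=-588 Receivables=-2 Revenue=51
After txn 6 (Dr Receivables, Cr Equity, amount 152): Equity=387 Payables=-588 Receivables=150 Revenue=51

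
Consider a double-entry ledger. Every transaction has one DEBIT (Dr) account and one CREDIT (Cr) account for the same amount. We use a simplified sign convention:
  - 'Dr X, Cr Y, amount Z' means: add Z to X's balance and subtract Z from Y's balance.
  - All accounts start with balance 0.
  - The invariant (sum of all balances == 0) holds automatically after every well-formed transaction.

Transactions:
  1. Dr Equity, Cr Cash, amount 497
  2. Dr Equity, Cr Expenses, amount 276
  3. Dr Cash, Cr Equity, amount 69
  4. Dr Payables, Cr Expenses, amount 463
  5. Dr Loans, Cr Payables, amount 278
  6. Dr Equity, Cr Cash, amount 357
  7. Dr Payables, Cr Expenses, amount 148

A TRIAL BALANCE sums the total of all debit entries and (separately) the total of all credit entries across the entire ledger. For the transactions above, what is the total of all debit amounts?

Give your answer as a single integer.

Answer: 2088

Derivation:
Txn 1: debit+=497
Txn 2: debit+=276
Txn 3: debit+=69
Txn 4: debit+=463
Txn 5: debit+=278
Txn 6: debit+=357
Txn 7: debit+=148
Total debits = 2088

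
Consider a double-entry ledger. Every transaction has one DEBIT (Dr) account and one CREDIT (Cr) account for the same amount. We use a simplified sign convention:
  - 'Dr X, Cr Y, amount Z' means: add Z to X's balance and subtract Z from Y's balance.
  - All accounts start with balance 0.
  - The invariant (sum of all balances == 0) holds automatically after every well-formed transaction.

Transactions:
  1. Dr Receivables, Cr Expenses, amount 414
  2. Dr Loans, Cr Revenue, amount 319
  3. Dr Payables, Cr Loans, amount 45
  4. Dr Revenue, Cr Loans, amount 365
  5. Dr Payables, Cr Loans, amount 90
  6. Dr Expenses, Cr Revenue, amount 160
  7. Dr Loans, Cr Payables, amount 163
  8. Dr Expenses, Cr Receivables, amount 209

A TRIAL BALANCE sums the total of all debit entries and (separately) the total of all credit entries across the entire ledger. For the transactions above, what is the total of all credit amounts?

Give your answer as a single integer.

Txn 1: credit+=414
Txn 2: credit+=319
Txn 3: credit+=45
Txn 4: credit+=365
Txn 5: credit+=90
Txn 6: credit+=160
Txn 7: credit+=163
Txn 8: credit+=209
Total credits = 1765

Answer: 1765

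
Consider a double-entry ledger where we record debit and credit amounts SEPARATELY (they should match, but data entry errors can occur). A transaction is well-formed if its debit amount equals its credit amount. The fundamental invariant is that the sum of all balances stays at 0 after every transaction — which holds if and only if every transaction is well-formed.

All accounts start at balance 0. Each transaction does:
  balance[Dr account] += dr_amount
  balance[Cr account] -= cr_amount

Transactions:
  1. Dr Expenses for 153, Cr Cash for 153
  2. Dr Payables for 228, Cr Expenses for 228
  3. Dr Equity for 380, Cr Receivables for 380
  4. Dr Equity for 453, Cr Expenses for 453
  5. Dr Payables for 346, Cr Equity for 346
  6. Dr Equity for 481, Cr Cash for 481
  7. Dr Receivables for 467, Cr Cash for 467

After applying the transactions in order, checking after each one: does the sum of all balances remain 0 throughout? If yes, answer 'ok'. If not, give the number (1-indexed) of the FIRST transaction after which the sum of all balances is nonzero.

After txn 1: dr=153 cr=153 sum_balances=0
After txn 2: dr=228 cr=228 sum_balances=0
After txn 3: dr=380 cr=380 sum_balances=0
After txn 4: dr=453 cr=453 sum_balances=0
After txn 5: dr=346 cr=346 sum_balances=0
After txn 6: dr=481 cr=481 sum_balances=0
After txn 7: dr=467 cr=467 sum_balances=0

Answer: ok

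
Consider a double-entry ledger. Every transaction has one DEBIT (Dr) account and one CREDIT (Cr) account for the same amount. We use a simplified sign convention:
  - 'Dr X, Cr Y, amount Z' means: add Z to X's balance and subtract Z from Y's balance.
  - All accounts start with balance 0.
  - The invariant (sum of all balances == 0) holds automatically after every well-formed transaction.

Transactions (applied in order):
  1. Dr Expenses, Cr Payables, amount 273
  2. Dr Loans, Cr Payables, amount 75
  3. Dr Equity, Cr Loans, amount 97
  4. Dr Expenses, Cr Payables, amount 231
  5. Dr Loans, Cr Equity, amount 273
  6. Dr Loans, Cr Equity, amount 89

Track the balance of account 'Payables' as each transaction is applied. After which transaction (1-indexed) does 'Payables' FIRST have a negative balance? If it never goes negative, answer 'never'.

After txn 1: Payables=-273

Answer: 1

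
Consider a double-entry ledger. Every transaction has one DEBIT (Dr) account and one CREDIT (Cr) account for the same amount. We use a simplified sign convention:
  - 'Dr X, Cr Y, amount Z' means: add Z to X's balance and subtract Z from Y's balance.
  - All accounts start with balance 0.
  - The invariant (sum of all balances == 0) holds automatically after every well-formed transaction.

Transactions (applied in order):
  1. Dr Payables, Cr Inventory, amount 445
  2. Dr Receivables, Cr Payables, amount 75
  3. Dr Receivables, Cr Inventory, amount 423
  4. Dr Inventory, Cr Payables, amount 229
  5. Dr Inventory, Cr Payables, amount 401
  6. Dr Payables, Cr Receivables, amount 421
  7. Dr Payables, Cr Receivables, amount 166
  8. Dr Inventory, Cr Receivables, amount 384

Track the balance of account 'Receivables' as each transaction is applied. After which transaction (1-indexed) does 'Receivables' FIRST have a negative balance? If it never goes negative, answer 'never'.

Answer: 7

Derivation:
After txn 1: Receivables=0
After txn 2: Receivables=75
After txn 3: Receivables=498
After txn 4: Receivables=498
After txn 5: Receivables=498
After txn 6: Receivables=77
After txn 7: Receivables=-89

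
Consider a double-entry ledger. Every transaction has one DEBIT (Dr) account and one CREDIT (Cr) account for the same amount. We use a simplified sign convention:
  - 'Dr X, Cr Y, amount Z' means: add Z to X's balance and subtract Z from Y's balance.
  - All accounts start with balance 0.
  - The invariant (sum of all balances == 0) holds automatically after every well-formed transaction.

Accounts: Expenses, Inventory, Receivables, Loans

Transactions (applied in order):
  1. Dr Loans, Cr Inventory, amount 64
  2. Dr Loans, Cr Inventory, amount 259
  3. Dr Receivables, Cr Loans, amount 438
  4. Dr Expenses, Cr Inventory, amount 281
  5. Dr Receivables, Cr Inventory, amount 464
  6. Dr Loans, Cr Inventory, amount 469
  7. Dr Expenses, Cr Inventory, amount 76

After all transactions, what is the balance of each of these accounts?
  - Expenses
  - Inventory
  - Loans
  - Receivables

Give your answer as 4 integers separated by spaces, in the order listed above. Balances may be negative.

After txn 1 (Dr Loans, Cr Inventory, amount 64): Inventory=-64 Loans=64
After txn 2 (Dr Loans, Cr Inventory, amount 259): Inventory=-323 Loans=323
After txn 3 (Dr Receivables, Cr Loans, amount 438): Inventory=-323 Loans=-115 Receivables=438
After txn 4 (Dr Expenses, Cr Inventory, amount 281): Expenses=281 Inventory=-604 Loans=-115 Receivables=438
After txn 5 (Dr Receivables, Cr Inventory, amount 464): Expenses=281 Inventory=-1068 Loans=-115 Receivables=902
After txn 6 (Dr Loans, Cr Inventory, amount 469): Expenses=281 Inventory=-1537 Loans=354 Receivables=902
After txn 7 (Dr Expenses, Cr Inventory, amount 76): Expenses=357 Inventory=-1613 Loans=354 Receivables=902

Answer: 357 -1613 354 902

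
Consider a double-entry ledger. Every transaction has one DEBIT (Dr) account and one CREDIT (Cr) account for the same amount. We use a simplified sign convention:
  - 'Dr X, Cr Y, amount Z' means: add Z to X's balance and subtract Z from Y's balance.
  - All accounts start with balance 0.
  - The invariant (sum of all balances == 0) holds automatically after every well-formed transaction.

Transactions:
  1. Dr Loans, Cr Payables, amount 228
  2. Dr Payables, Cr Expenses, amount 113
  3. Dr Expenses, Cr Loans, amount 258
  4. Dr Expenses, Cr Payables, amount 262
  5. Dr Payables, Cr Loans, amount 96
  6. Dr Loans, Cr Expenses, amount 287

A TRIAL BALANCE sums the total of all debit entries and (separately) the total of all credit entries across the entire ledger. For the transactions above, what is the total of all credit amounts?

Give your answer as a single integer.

Txn 1: credit+=228
Txn 2: credit+=113
Txn 3: credit+=258
Txn 4: credit+=262
Txn 5: credit+=96
Txn 6: credit+=287
Total credits = 1244

Answer: 1244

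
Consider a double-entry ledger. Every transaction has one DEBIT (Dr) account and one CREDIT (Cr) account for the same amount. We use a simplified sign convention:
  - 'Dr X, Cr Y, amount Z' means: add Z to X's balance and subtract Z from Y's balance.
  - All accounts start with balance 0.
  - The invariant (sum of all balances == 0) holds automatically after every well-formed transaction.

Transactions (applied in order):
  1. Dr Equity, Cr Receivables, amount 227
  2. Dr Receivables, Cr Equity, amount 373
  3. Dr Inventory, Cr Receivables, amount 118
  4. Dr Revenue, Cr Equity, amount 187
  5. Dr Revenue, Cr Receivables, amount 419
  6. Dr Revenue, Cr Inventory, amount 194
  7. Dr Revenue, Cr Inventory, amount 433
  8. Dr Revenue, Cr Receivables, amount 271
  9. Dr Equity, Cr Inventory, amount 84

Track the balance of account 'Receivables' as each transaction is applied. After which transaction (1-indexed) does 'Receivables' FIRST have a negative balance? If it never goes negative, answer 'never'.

After txn 1: Receivables=-227

Answer: 1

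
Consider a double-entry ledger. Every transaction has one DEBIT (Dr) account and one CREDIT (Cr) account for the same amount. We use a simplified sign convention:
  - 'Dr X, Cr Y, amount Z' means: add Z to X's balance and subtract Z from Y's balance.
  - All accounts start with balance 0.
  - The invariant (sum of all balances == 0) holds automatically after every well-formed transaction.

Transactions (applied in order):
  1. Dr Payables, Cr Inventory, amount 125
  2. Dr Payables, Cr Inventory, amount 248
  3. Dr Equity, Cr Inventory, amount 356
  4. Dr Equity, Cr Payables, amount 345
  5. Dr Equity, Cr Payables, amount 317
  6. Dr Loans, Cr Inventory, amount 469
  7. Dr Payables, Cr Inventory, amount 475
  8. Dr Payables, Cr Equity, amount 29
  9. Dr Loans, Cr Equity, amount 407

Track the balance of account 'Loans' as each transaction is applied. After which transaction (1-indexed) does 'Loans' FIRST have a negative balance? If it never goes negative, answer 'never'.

After txn 1: Loans=0
After txn 2: Loans=0
After txn 3: Loans=0
After txn 4: Loans=0
After txn 5: Loans=0
After txn 6: Loans=469
After txn 7: Loans=469
After txn 8: Loans=469
After txn 9: Loans=876

Answer: never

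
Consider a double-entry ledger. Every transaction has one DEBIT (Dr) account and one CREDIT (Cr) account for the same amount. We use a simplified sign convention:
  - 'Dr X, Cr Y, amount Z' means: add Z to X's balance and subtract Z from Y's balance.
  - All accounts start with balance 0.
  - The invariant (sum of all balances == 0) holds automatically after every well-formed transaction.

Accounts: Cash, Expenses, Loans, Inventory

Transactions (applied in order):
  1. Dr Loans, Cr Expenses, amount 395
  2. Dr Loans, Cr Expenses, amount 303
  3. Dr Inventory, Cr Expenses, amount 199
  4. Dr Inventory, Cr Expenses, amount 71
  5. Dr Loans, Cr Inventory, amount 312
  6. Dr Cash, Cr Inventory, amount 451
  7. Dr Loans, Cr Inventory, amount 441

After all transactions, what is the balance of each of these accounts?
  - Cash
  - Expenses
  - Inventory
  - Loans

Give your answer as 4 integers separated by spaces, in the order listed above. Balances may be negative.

Answer: 451 -968 -934 1451

Derivation:
After txn 1 (Dr Loans, Cr Expenses, amount 395): Expenses=-395 Loans=395
After txn 2 (Dr Loans, Cr Expenses, amount 303): Expenses=-698 Loans=698
After txn 3 (Dr Inventory, Cr Expenses, amount 199): Expenses=-897 Inventory=199 Loans=698
After txn 4 (Dr Inventory, Cr Expenses, amount 71): Expenses=-968 Inventory=270 Loans=698
After txn 5 (Dr Loans, Cr Inventory, amount 312): Expenses=-968 Inventory=-42 Loans=1010
After txn 6 (Dr Cash, Cr Inventory, amount 451): Cash=451 Expenses=-968 Inventory=-493 Loans=1010
After txn 7 (Dr Loans, Cr Inventory, amount 441): Cash=451 Expenses=-968 Inventory=-934 Loans=1451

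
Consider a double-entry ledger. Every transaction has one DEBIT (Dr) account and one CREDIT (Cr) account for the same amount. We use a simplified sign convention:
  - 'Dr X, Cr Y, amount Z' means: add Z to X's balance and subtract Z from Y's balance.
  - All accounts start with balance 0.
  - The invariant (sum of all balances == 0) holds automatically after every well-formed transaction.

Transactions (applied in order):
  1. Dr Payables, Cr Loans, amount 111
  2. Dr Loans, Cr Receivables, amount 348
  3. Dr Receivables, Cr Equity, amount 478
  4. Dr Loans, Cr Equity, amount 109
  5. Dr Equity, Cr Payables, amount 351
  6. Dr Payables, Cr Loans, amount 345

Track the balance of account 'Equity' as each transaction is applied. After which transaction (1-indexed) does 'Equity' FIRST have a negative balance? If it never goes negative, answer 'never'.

After txn 1: Equity=0
After txn 2: Equity=0
After txn 3: Equity=-478

Answer: 3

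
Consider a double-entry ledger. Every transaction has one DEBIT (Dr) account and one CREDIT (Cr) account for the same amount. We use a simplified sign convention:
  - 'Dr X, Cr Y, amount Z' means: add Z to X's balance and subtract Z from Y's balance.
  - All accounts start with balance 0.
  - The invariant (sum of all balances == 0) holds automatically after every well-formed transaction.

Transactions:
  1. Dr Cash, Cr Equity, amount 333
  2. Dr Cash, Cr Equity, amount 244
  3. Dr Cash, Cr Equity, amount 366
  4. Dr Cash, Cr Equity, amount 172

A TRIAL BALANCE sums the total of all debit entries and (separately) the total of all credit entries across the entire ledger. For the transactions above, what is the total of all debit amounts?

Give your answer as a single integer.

Answer: 1115

Derivation:
Txn 1: debit+=333
Txn 2: debit+=244
Txn 3: debit+=366
Txn 4: debit+=172
Total debits = 1115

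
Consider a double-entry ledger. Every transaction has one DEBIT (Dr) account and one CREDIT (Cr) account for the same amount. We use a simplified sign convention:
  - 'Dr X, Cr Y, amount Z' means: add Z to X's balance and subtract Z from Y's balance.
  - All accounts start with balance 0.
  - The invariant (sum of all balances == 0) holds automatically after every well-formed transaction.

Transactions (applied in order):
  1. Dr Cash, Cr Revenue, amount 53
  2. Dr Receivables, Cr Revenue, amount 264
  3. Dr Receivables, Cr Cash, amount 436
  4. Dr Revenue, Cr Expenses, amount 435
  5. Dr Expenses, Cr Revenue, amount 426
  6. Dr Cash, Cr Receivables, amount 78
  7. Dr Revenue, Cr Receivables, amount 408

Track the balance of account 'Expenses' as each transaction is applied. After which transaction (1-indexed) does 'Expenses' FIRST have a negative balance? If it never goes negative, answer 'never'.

After txn 1: Expenses=0
After txn 2: Expenses=0
After txn 3: Expenses=0
After txn 4: Expenses=-435

Answer: 4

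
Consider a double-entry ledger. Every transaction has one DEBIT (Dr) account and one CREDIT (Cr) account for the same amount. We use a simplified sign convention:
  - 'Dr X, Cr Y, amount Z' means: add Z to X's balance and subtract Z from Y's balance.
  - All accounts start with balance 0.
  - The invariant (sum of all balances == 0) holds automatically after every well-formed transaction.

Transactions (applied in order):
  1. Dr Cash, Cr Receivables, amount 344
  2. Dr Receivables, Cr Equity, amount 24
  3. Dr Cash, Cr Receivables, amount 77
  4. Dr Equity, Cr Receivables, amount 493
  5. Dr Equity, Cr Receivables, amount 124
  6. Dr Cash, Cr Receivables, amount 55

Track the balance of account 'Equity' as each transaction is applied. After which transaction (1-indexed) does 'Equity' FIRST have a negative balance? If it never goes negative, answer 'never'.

After txn 1: Equity=0
After txn 2: Equity=-24

Answer: 2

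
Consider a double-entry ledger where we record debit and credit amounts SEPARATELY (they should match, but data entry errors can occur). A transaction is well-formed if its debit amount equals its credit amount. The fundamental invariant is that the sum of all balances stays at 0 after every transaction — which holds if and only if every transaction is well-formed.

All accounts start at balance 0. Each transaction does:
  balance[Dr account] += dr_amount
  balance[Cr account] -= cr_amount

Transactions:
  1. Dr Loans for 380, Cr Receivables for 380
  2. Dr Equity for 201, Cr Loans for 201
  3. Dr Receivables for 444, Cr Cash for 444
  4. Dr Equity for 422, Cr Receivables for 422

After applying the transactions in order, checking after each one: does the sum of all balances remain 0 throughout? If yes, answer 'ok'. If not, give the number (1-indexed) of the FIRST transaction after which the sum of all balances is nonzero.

After txn 1: dr=380 cr=380 sum_balances=0
After txn 2: dr=201 cr=201 sum_balances=0
After txn 3: dr=444 cr=444 sum_balances=0
After txn 4: dr=422 cr=422 sum_balances=0

Answer: ok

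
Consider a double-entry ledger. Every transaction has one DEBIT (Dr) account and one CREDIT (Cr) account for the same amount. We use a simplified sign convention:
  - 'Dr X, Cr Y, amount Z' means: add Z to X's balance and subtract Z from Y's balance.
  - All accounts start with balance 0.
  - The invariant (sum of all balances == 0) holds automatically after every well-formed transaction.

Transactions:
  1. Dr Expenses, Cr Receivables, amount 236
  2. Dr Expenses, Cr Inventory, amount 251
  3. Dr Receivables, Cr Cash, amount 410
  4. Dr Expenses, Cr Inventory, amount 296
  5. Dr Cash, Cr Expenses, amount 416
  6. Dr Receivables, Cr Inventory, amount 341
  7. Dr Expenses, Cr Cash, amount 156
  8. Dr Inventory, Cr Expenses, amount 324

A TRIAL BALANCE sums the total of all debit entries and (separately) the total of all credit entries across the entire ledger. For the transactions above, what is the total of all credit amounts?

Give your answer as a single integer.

Txn 1: credit+=236
Txn 2: credit+=251
Txn 3: credit+=410
Txn 4: credit+=296
Txn 5: credit+=416
Txn 6: credit+=341
Txn 7: credit+=156
Txn 8: credit+=324
Total credits = 2430

Answer: 2430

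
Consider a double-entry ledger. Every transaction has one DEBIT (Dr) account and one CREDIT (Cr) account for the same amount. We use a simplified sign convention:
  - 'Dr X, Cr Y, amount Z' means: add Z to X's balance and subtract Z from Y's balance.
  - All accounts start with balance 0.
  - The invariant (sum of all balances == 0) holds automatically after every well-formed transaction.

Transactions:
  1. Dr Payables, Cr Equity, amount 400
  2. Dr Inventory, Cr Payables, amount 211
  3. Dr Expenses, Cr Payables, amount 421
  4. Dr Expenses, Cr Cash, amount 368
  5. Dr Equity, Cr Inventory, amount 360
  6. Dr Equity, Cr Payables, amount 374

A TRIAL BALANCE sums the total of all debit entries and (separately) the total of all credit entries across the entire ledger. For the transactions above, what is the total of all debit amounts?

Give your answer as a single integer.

Txn 1: debit+=400
Txn 2: debit+=211
Txn 3: debit+=421
Txn 4: debit+=368
Txn 5: debit+=360
Txn 6: debit+=374
Total debits = 2134

Answer: 2134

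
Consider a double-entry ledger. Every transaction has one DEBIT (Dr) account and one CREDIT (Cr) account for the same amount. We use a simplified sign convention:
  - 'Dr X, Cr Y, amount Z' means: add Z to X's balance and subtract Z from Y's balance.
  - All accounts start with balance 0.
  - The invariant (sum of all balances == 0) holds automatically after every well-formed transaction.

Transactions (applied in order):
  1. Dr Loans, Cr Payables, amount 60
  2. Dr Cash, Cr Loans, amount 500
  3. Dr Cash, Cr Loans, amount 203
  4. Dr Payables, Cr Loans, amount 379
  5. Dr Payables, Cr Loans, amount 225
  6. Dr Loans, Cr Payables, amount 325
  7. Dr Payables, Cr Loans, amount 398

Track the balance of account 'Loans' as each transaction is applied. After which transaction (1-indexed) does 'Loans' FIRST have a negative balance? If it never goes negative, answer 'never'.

After txn 1: Loans=60
After txn 2: Loans=-440

Answer: 2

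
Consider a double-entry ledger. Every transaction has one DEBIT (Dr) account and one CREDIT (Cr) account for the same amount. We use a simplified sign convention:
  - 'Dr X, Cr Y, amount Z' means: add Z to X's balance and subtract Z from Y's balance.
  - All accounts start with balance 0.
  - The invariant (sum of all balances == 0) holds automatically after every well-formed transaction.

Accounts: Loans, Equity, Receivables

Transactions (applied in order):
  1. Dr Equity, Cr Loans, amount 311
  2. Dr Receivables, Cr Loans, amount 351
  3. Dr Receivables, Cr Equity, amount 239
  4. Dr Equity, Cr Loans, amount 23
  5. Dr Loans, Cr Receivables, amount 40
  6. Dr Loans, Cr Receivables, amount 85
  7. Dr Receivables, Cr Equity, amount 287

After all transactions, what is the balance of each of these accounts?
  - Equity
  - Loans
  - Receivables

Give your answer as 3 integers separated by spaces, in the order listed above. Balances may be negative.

After txn 1 (Dr Equity, Cr Loans, amount 311): Equity=311 Loans=-311
After txn 2 (Dr Receivables, Cr Loans, amount 351): Equity=311 Loans=-662 Receivables=351
After txn 3 (Dr Receivables, Cr Equity, amount 239): Equity=72 Loans=-662 Receivables=590
After txn 4 (Dr Equity, Cr Loans, amount 23): Equity=95 Loans=-685 Receivables=590
After txn 5 (Dr Loans, Cr Receivables, amount 40): Equity=95 Loans=-645 Receivables=550
After txn 6 (Dr Loans, Cr Receivables, amount 85): Equity=95 Loans=-560 Receivables=465
After txn 7 (Dr Receivables, Cr Equity, amount 287): Equity=-192 Loans=-560 Receivables=752

Answer: -192 -560 752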